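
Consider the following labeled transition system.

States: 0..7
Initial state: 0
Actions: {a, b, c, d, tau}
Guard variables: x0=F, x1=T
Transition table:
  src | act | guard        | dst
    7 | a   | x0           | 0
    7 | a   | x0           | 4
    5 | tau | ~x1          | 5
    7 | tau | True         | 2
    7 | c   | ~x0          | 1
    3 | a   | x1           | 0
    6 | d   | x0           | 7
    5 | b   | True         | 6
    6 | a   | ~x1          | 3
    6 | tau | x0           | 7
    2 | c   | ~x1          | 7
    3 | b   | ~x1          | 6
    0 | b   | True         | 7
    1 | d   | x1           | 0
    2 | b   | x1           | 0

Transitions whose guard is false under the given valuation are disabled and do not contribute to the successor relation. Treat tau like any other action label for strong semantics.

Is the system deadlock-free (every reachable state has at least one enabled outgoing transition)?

Reach set: {0,1,2,7}
  0: b→7  [deg 1]
  1: d→0  [deg 1]
  2: b→0  [deg 1]
  7: c→1  tau→2  [deg 2]

Answer: DEADLOCK-FREE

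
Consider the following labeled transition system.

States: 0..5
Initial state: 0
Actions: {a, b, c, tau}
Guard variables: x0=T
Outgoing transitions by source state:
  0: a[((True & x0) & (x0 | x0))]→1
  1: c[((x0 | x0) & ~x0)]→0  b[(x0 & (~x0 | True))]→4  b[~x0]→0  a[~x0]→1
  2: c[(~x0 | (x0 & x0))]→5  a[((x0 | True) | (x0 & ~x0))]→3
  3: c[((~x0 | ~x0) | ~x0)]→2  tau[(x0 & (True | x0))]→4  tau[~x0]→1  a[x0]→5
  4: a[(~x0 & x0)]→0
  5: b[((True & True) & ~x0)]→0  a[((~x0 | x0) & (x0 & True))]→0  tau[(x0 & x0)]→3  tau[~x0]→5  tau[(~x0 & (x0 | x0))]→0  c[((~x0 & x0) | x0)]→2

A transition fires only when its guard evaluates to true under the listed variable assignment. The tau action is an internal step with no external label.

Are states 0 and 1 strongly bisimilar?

Answer: NOT BISIMILAR

Working:
Compute ~ classes (split until stable):
  π0 = {{0,1,2,3,4,5}}
  π1 = {{0},{1},{2},{3},{4},{5}}
stable after 2 split(s): 6 block(s)
class of 0: {0}; class of 1: {1}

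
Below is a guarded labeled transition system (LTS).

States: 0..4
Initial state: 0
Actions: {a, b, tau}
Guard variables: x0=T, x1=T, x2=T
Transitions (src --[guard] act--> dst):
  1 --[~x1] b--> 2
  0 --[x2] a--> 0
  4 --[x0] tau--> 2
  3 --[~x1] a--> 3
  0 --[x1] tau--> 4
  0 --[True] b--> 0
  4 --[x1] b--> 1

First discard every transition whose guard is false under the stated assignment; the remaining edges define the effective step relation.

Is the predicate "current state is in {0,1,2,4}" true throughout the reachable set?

Answer: INVARIANT HOLDS

Trace:
Inv-set: {0,1,2,4}
Reach set: {0,1,2,4}
  0: ok
  1: ok
  2: ok
  4: ok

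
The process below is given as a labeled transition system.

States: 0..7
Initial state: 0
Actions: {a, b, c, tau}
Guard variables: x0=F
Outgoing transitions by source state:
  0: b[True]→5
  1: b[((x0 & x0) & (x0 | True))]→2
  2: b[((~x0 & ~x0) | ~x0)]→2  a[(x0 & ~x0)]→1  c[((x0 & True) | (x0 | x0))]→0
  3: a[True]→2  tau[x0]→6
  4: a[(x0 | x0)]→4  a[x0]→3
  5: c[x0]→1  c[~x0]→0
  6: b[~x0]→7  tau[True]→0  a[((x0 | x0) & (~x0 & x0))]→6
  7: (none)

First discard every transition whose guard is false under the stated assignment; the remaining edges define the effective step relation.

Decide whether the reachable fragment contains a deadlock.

Answer: DEADLOCK-FREE

Trace:
Reachable = {0,5}
  0: b→5  [1 out]
  5: c→0  [1 out]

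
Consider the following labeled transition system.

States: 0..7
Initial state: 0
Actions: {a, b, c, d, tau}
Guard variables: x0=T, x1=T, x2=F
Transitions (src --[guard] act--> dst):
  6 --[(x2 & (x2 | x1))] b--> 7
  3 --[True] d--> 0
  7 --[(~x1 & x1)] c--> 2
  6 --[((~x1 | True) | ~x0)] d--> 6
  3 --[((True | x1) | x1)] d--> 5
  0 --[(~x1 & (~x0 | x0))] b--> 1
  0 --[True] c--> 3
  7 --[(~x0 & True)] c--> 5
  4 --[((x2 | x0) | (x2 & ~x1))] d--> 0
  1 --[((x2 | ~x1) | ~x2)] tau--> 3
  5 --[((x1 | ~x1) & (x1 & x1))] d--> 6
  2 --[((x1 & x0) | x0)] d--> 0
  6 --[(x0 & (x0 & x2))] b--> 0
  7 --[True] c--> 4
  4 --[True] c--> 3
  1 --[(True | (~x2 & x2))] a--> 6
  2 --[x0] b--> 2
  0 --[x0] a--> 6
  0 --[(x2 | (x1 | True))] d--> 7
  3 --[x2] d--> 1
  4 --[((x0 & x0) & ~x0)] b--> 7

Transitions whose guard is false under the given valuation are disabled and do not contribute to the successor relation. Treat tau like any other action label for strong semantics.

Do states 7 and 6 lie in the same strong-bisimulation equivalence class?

Answer: NOT BISIMILAR

Working:
Refine partition for ~:
  round 0: {{0,1,2,3,4,5,6,7}}
  round 1: {{0},{1},{2},{3,5,6},{4},{7}}
  round 2: {{0},{1},{2},{3},{4},{5,6},{7}}
stable after 3 split(s): 7 block(s)
class of 7: {7}; class of 6: {5,6}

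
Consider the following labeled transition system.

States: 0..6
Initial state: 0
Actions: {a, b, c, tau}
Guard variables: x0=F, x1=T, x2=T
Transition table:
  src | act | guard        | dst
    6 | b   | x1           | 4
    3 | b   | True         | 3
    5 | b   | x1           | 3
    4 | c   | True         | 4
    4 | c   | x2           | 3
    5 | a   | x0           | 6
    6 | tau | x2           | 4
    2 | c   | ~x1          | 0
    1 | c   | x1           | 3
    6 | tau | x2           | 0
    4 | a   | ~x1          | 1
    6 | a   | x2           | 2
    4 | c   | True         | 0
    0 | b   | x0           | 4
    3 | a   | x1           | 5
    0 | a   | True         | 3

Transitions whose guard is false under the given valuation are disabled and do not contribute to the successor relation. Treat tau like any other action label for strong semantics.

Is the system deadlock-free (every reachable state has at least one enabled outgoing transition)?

Answer: DEADLOCK-FREE

Working:
R = {0,3,5}
  0: a→3  [deg 1]
  3: a→5  b→3  [deg 2]
  5: b→3  [deg 1]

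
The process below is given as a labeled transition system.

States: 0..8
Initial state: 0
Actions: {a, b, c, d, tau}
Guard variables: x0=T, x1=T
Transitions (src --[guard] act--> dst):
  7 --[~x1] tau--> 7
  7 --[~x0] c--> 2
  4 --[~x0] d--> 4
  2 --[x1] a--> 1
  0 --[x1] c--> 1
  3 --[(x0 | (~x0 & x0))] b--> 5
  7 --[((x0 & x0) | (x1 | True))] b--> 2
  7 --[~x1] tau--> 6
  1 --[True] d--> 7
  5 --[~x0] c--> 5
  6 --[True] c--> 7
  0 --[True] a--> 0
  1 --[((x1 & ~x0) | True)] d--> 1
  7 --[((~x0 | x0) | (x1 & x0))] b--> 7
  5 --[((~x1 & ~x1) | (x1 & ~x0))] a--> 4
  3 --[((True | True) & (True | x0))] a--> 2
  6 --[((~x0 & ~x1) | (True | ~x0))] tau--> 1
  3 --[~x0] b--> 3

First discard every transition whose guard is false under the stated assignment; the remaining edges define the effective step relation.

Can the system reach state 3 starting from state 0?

Answer: UNREACHABLE

Trace:
After dropping false guards: 11 live edges.
depth 0: {0}
depth 1: {1}  total {0,1}
depth 2: {7}  total {0,1,7}
depth 3: {2}  total {0,1,2,7}
Reachable = {0,1,2,7}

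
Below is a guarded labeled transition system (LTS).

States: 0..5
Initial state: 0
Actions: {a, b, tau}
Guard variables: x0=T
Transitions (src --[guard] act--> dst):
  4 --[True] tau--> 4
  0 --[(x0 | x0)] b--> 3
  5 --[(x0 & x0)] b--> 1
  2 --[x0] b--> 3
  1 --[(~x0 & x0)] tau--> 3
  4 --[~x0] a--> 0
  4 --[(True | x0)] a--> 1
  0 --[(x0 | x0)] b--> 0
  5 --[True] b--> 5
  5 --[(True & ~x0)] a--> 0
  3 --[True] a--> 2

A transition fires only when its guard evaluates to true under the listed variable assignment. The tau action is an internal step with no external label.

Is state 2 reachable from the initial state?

Answer: REACHABLE

Working:
After dropping false guards: 8 live edges.
L0 = {0}
L1 = {3}  cumulative {0,3}
L2 = {2}  cumulative {0,2,3}
Reachable = {0,2,3}
witness 2: b·a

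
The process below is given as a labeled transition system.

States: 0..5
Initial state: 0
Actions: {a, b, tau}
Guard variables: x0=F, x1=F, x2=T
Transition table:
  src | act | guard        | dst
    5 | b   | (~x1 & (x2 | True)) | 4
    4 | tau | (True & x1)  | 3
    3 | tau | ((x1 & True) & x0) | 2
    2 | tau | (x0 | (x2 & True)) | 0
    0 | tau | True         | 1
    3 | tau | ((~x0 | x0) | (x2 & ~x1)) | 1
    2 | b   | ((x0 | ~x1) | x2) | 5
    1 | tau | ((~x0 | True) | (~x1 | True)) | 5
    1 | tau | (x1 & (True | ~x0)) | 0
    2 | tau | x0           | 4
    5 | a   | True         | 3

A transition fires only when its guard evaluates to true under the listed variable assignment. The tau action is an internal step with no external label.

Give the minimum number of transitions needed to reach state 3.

Layered search for 3:
  Layer 0: {0}
  Layer 1: {1}
  Layer 2: {5}
  Layer 3: {3,4}
3 enters at depth 3; path tau·tau·a

Answer: 3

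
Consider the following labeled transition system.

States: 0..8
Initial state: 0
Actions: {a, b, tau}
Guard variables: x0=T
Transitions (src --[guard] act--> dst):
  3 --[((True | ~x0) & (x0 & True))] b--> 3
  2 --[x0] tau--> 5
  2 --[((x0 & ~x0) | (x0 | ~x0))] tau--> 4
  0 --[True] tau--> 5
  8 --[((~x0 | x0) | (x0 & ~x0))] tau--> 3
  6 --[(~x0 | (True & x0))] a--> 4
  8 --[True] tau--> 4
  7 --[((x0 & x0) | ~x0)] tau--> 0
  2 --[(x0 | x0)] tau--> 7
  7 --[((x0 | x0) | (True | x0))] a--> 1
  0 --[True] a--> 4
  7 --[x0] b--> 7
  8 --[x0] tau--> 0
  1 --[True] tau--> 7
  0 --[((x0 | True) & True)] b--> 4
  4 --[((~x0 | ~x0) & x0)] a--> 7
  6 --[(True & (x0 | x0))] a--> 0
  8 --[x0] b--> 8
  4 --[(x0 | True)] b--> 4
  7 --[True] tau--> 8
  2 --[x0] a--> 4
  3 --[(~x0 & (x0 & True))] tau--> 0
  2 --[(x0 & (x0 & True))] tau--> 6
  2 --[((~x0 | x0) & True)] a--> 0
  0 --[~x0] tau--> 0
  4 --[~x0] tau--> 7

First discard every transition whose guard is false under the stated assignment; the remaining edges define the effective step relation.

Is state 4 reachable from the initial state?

Answer: REACHABLE

Trace:
Guard filter leaves 22 enabled edge(s).
depth 0: {0}
depth 1: {4,5}  cumulative {0,4,5}
Reach set: {0,4,5}
witness 4: a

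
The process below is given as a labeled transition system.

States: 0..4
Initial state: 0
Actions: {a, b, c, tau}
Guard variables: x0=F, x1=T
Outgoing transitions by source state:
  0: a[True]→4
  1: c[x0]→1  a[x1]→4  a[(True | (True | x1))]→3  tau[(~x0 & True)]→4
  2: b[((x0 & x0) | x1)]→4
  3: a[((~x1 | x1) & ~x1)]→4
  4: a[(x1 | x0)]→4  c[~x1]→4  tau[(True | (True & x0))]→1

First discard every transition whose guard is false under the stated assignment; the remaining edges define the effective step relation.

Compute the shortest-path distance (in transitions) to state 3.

BFS to 3:
  depth 0: {0}
  depth 1: {4}
  depth 2: {1}
  depth 3: {3}
first hit 3 at d=3 via a·tau·a

Answer: 3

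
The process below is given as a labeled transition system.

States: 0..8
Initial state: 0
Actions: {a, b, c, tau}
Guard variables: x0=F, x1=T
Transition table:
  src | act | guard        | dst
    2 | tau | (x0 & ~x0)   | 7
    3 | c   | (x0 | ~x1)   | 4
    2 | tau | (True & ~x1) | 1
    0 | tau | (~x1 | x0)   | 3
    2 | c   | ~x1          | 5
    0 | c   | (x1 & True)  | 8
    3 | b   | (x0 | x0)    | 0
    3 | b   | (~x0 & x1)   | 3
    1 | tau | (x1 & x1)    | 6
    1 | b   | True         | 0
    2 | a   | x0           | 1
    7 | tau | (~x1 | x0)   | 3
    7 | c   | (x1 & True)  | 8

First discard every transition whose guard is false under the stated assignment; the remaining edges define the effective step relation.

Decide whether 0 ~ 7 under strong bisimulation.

Answer: BISIMILAR

Working:
Refine partition for ~:
  round 0: {{0,1,2,3,4,5,6,7,8}}
  round 1: {{0,7},{1},{2,4,5,6,8},{3}}
Fixed point at round 2; 4 class(es).
class of 0: {0,7}; class of 7: {0,7}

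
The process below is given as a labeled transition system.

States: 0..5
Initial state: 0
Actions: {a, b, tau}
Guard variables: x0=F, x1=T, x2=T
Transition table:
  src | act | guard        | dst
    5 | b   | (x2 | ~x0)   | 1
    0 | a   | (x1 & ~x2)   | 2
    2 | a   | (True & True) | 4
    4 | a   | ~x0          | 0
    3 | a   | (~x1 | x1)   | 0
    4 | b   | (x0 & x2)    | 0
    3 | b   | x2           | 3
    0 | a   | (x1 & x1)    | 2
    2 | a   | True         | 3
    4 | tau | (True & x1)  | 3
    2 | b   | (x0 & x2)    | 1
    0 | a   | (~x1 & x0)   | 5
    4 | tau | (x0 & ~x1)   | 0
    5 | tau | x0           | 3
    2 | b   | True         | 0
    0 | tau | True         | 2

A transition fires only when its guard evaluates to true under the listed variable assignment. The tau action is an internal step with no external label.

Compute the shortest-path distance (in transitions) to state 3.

Answer: 2

Analysis:
Layered search for 3:
  L0 = {0}
  L1 = {2}
  L2 = {3,4}
depth(3)=2, e.g. a·a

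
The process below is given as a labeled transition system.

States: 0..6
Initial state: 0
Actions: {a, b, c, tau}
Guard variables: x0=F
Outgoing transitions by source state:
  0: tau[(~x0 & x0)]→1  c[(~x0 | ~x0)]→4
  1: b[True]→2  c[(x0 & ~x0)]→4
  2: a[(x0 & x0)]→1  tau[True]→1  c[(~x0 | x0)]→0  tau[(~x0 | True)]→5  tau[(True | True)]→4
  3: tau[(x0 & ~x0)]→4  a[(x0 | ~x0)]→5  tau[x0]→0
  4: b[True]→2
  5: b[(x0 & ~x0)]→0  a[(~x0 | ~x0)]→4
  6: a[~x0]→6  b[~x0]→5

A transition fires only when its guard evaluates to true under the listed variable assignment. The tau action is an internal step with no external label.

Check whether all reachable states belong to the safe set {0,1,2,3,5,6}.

Safe = {0,1,2,3,5,6}
Reachable = {0,1,2,4,5}
  0: ok
  1: ok
  2: ok
  4: VIOLATES
  5: ok
reach 4 via c — violates

Answer: INVARIANT VIOLATED at state 4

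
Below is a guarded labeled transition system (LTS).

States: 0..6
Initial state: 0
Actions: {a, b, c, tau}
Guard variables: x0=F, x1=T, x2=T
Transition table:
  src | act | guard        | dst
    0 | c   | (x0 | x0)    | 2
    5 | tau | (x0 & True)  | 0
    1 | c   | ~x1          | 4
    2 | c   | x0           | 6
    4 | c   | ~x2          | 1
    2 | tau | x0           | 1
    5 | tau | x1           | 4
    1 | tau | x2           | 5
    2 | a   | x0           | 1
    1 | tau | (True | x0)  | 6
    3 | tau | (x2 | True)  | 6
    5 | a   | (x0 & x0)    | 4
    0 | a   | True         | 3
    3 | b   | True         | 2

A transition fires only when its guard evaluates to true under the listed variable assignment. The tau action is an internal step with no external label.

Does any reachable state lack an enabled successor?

R = {0,2,3,6}
  0: a→3  [deg 1]
  2: ∅  [STUCK]
  3: b→2  tau→6  [deg 2]
  6: ∅  [STUCK]
Path to 2: a·b

Answer: DEADLOCK at state 2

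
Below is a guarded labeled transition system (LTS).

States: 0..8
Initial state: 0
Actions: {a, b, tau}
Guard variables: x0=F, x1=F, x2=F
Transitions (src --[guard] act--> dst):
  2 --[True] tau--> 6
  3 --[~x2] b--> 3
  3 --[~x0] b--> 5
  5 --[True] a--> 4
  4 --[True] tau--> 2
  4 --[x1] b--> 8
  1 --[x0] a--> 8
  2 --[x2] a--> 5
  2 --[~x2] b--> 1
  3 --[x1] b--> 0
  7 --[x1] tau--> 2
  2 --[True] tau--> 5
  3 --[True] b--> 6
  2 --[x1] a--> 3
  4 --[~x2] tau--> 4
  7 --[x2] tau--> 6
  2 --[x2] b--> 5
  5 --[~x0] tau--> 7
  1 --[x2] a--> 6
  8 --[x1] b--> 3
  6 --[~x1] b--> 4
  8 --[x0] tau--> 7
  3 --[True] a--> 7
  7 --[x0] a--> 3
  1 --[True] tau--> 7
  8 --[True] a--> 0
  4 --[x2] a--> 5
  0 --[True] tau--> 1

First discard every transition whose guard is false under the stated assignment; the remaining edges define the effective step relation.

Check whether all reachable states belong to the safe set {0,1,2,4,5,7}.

Safe = {0,1,2,4,5,7}
Reachable = {0,1,7}
  0: ok
  1: ok
  7: ok

Answer: INVARIANT HOLDS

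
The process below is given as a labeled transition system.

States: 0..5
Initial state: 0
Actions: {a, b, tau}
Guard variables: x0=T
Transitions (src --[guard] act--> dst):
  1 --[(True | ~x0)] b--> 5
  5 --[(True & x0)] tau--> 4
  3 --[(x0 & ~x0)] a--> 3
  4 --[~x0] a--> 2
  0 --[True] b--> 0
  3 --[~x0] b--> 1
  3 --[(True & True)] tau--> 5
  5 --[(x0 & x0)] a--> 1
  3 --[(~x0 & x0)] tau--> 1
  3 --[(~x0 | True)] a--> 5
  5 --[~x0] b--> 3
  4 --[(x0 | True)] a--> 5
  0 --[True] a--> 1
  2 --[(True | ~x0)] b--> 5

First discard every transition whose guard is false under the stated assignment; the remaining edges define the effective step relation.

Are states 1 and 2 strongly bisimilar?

Refine partition for ~:
  round 0: {{0,1,2,3,4,5}}
  round 1: {{0},{1,2},{3,5},{4}}
  round 2: {{0},{1,2},{3},{4},{5}}
5 equivalence class(es) (converged in 3)
1∈{1,2}, 2∈{1,2}

Answer: BISIMILAR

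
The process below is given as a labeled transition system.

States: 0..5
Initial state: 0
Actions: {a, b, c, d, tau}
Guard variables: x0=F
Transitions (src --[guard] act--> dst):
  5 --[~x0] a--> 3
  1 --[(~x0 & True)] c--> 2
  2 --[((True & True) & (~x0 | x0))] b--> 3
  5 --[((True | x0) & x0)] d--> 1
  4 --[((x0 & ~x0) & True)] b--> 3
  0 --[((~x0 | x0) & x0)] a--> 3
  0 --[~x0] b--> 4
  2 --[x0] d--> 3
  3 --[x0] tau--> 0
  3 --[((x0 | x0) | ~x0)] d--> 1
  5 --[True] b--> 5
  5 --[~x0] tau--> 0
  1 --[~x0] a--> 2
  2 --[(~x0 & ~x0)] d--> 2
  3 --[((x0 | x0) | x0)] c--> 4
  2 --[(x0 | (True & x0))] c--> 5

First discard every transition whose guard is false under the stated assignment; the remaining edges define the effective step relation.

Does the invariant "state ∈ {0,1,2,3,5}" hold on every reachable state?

Answer: INVARIANT VIOLATED at state 4

Analysis:
Safe = {0,1,2,3,5}
R = {0,4}
  0: ✓
  4: VIOLATES
reach 4 via b — violates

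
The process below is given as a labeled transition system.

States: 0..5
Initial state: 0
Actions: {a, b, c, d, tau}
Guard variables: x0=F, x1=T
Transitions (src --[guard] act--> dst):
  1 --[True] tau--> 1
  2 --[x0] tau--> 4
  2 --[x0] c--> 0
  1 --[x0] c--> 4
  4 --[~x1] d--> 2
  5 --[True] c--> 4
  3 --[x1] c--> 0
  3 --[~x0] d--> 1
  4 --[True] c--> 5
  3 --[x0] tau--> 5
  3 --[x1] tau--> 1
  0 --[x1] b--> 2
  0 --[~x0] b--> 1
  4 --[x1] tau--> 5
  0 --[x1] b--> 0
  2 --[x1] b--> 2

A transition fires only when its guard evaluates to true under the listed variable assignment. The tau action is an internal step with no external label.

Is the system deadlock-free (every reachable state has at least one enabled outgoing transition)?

Reach set: {0,1,2}
  0: b→0  b→1  b→2  [3 out]
  1: tau→1  [1 out]
  2: b→2  [1 out]

Answer: DEADLOCK-FREE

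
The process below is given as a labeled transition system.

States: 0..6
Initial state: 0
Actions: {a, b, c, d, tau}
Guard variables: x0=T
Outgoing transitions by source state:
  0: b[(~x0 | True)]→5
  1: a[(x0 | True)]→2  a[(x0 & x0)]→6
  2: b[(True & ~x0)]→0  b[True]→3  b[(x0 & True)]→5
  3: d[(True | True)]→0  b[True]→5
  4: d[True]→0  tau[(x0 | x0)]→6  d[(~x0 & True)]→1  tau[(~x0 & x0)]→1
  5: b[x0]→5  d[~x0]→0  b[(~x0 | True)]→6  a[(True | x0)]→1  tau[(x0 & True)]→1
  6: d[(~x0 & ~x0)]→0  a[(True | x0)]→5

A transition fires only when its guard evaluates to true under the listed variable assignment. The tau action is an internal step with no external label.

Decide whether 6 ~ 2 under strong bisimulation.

Compute ~ classes (split until stable):
  π0 = {{0,1,2,3,4,5,6}}
  π1 = {{0,2},{1,6},{3},{4},{5}}
  π2 = {{0},{1},{2},{3},{4},{5},{6}}
7 equivalence class(es) (converged in 3)
[6]={6}  [2]={2}

Answer: NOT BISIMILAR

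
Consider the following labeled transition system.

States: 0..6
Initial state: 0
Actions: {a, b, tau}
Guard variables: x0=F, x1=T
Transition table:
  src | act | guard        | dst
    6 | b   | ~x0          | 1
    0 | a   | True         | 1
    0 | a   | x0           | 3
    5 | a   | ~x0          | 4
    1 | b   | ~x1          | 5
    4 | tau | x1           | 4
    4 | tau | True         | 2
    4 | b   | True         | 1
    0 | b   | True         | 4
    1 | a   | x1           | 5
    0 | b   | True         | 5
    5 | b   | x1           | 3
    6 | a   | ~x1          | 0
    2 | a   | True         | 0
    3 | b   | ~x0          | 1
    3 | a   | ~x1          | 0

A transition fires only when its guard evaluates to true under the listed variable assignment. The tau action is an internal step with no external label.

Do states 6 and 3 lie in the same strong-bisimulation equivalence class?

Answer: BISIMILAR

Trace:
Bisimulation quotient by refinement:
  round 0: {{0,1,2,3,4,5,6}}
  round 1: {{0,5},{1,2},{3,6},{4}}
  round 2: {{0},{1,2},{3,6},{4},{5}}
  round 3: {{0},{1},{2},{3,6},{4},{5}}
6 equivalence class(es) (converged in 4)
class of 6: {3,6}; class of 3: {3,6}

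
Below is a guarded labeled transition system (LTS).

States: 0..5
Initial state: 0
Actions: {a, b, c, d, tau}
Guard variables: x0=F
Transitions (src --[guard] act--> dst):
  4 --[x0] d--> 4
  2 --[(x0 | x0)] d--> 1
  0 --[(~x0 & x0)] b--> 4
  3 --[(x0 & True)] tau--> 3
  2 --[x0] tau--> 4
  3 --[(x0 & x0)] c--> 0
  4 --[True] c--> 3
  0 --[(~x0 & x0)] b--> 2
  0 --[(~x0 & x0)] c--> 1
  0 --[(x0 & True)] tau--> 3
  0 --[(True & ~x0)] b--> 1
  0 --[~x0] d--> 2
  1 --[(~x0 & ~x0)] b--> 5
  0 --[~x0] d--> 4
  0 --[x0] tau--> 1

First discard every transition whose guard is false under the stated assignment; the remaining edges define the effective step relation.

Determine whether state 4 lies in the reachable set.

Guard filter leaves 5 enabled edge(s).
depth 0: {0}
depth 1: {1,2,4}  cumulative {0,1,2,4}
depth 2: {3,5}  cumulative {0,1,2,3,4,5}
R = {0,1,2,3,4,5}
trace reaching 4: d

Answer: REACHABLE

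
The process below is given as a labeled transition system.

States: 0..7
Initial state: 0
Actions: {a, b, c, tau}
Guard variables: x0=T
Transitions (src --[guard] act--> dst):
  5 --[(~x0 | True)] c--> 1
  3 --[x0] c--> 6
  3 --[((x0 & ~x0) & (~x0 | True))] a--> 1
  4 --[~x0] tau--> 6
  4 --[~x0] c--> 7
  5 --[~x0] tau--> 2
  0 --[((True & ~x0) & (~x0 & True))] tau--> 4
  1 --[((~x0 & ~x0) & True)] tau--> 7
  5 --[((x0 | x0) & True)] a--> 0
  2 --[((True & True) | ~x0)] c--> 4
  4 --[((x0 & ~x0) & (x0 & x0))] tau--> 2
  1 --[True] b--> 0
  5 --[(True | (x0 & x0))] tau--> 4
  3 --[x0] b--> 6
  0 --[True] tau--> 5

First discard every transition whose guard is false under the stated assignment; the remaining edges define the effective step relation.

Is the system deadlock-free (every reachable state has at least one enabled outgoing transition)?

Reachable = {0,1,4,5}
  0: tau→5  [1 out]
  1: b→0  [1 out]
  4: ∅  [deadlock]
  5: a→0  c→1  tau→4  [3 out]
witness 4: tau·tau

Answer: DEADLOCK at state 4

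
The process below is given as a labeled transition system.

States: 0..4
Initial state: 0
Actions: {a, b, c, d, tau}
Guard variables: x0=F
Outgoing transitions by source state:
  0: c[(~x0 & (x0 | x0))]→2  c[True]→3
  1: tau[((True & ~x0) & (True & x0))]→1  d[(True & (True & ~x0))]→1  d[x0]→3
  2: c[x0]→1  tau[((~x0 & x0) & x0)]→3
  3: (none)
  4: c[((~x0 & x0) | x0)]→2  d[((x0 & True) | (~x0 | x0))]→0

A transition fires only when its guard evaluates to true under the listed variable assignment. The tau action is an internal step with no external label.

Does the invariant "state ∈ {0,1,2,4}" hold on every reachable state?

Allowed set {0,1,2,4}
R = {0,3}
  0: ✓
  3: ✗ unsafe
reach 3 via c — violates

Answer: INVARIANT VIOLATED at state 3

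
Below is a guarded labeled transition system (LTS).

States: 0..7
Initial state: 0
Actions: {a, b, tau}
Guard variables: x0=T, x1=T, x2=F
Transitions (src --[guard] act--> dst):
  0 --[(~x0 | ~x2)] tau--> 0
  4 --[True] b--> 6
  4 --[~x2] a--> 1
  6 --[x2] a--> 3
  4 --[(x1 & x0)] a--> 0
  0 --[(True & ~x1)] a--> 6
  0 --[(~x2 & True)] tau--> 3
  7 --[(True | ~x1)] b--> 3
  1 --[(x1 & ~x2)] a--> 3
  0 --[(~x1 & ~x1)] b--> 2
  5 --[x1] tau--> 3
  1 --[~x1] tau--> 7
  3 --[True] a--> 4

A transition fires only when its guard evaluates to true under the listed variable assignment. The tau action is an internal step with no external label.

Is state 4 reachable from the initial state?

Answer: REACHABLE

Working:
After dropping false guards: 9 live edges.
L0 = {0}
L1 = {3}  cumulative {0,3}
L2 = {4}  cumulative {0,3,4}
L3 = {1,6}  cumulative {0,1,3,4,6}
Reachable = {0,1,3,4,6}
Path to 4: tau·a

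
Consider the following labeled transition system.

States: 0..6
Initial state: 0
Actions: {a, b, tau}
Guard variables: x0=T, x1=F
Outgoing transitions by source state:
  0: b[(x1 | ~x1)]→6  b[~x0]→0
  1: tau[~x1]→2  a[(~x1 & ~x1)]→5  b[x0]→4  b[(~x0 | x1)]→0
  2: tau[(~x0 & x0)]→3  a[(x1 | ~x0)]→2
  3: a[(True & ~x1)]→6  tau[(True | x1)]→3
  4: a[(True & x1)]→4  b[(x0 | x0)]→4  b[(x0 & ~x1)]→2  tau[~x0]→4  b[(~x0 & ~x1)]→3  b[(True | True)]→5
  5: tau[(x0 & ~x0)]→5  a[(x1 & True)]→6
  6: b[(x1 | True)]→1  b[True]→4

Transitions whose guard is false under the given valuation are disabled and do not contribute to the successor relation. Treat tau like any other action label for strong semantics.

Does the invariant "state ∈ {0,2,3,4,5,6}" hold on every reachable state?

Safe = {0,2,3,4,5,6}
Reach set: {0,1,2,4,5,6}
  0: ok
  1: ✗ unsafe
  2: ok
  4: ok
  5: ok
  6: ok
witness against invariant: b·b → 1

Answer: INVARIANT VIOLATED at state 1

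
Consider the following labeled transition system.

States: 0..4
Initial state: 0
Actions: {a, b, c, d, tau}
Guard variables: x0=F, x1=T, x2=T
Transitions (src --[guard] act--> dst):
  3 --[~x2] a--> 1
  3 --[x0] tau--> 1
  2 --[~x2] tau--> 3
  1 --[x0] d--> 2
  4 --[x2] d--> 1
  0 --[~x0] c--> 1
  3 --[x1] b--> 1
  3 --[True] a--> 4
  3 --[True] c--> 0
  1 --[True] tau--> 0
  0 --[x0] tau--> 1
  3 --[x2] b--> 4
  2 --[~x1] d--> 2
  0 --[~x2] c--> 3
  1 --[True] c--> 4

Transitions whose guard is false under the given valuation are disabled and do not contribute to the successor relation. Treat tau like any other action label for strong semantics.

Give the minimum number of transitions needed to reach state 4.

Answer: 2

Analysis:
Layered search for 4:
  depth 0: {0}
  depth 1: {1}
  depth 2: {4}
depth(4)=2, e.g. c·c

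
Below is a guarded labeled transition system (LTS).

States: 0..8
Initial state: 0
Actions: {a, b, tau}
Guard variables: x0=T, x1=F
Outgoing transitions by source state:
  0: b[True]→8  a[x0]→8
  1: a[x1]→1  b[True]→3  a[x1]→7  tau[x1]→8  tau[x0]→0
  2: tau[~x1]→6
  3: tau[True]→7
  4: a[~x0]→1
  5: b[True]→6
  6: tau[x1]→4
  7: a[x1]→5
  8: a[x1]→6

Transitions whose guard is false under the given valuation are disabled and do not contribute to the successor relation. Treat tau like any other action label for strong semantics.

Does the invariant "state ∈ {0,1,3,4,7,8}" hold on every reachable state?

Answer: INVARIANT HOLDS

Working:
Safe = {0,1,3,4,7,8}
Reachable = {0,8}
  0: ok
  8: ok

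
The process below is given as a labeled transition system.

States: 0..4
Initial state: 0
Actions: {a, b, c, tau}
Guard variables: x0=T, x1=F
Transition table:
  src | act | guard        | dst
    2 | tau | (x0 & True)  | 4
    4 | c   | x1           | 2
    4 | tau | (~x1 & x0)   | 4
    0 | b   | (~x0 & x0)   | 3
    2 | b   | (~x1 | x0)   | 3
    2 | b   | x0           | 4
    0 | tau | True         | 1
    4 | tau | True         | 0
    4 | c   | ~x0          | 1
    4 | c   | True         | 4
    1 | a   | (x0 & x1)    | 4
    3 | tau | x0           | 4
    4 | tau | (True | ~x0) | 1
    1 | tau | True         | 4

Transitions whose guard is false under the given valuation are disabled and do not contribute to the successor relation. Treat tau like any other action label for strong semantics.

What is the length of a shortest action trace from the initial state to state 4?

BFS to 4:
  Layer 0: {0}
  Layer 1: {1}
  Layer 2: {4}
first hit 4 at d=2 via tau·tau

Answer: 2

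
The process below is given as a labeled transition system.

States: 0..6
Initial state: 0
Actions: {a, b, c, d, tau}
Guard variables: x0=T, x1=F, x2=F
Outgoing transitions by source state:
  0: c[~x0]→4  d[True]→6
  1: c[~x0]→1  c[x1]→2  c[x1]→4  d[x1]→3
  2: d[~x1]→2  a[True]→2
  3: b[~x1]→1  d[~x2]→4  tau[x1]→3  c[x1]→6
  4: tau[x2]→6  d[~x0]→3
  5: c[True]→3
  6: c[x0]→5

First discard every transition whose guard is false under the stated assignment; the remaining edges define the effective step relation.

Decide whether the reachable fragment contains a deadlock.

Reachable = {0,1,3,4,5,6}
  0: d→6  [deg 1]
  1: ∅  [STUCK]
  3: b→1  d→4  [deg 2]
  4: ∅  [STUCK]
  5: c→3  [deg 1]
  6: c→5  [deg 1]
trace reaching 1: d·c·c·b

Answer: DEADLOCK at state 1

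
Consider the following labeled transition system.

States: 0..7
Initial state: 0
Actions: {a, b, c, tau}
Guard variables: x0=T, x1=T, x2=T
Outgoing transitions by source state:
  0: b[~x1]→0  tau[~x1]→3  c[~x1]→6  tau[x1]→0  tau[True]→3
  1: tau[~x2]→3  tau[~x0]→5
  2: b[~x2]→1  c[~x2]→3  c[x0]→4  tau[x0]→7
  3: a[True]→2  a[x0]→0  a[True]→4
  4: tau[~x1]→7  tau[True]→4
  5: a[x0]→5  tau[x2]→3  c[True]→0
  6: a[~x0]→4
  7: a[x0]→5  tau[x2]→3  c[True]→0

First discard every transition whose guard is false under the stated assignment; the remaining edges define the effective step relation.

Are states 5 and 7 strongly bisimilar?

Bisimulation quotient by refinement:
  π0 = {{0,1,2,3,4,5,6,7}}
  π1 = {{0,4},{1,6},{2},{3},{5,7}}
  π2 = {{0},{1,6},{2},{3},{4},{5,7}}
Fixed point at round 3; 6 class(es).
class of 5: {5,7}; class of 7: {5,7}

Answer: BISIMILAR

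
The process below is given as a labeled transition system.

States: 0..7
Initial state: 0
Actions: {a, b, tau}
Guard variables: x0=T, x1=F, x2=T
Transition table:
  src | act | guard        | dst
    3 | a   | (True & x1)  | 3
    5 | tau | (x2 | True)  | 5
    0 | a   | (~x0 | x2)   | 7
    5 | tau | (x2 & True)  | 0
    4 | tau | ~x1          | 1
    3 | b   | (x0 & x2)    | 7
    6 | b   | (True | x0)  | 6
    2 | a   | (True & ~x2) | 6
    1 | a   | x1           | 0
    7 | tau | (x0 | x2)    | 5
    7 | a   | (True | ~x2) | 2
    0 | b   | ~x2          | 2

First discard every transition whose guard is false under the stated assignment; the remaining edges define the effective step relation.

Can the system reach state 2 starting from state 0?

8 transition(s) survive guard evaluation.
L0 = {0}
L1 = {7}  now seen {0,7}
L2 = {2,5}  now seen {0,2,5,7}
R = {0,2,5,7}
Path to 2: a·a

Answer: REACHABLE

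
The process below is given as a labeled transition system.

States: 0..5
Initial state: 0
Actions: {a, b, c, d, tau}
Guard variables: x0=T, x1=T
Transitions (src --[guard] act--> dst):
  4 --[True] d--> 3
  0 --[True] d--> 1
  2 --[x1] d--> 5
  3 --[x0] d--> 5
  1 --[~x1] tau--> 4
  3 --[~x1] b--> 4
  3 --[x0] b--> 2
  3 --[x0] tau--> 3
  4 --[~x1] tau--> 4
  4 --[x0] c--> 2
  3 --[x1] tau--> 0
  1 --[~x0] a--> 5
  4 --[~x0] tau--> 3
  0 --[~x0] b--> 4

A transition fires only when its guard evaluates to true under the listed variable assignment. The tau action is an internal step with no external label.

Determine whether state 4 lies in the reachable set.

Guard filter leaves 8 enabled edge(s).
Layer 0: {0}
Layer 1: {1}  total {0,1}
Reachable = {0,1}

Answer: UNREACHABLE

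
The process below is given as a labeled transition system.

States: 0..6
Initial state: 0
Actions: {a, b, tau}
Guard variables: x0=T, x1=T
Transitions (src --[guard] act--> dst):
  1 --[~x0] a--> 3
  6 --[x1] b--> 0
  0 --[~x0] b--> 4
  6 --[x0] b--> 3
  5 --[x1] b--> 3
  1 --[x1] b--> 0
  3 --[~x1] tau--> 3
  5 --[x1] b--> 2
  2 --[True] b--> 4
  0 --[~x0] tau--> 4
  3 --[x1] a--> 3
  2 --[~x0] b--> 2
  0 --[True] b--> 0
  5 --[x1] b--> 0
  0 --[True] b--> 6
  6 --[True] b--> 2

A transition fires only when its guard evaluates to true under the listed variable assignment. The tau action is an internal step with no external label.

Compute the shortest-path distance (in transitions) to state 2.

Layered search for 2:
  Layer 0: {0}
  Layer 1: {6}
  Layer 2: {2,3}
first hit 2 at d=2 via b·b

Answer: 2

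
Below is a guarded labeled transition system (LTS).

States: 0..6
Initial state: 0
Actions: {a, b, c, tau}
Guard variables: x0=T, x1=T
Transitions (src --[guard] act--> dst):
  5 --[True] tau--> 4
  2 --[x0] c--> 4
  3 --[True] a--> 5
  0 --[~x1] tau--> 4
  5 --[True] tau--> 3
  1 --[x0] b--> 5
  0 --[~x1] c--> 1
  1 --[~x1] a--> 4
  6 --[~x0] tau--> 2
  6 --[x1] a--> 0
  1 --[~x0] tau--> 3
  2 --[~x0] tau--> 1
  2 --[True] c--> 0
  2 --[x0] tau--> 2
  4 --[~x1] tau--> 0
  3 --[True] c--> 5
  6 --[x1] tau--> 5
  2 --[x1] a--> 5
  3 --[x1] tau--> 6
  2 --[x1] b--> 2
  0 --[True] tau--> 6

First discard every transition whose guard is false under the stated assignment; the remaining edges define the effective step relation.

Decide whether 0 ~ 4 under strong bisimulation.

Refine partition for ~:
  P[0] = {{0,1,2,3,4,5,6}}
  P[1] = {{0,5},{1},{2},{3},{4},{6}}
  P[2] = {{0},{1},{2},{3},{4},{5},{6}}
stable after 3 split(s): 7 block(s)
class of 0: {0}; class of 4: {4}

Answer: NOT BISIMILAR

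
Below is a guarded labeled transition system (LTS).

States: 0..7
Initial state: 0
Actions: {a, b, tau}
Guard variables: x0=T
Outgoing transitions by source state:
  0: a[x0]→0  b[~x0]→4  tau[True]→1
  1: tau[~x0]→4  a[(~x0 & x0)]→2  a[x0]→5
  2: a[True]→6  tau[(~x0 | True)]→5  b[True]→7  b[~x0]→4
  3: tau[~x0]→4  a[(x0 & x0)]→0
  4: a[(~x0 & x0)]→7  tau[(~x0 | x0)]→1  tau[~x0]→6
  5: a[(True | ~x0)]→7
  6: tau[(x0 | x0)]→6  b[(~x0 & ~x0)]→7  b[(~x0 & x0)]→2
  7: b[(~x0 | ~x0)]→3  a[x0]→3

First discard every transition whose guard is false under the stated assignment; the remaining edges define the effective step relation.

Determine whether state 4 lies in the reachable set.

Answer: UNREACHABLE

Trace:
Guard filter leaves 11 enabled edge(s).
L0 = {0}
L1 = {1}  now seen {0,1}
L2 = {5}  now seen {0,1,5}
L3 = {7}  now seen {0,1,5,7}
L4 = {3}  now seen {0,1,3,5,7}
Reachable = {0,1,3,5,7}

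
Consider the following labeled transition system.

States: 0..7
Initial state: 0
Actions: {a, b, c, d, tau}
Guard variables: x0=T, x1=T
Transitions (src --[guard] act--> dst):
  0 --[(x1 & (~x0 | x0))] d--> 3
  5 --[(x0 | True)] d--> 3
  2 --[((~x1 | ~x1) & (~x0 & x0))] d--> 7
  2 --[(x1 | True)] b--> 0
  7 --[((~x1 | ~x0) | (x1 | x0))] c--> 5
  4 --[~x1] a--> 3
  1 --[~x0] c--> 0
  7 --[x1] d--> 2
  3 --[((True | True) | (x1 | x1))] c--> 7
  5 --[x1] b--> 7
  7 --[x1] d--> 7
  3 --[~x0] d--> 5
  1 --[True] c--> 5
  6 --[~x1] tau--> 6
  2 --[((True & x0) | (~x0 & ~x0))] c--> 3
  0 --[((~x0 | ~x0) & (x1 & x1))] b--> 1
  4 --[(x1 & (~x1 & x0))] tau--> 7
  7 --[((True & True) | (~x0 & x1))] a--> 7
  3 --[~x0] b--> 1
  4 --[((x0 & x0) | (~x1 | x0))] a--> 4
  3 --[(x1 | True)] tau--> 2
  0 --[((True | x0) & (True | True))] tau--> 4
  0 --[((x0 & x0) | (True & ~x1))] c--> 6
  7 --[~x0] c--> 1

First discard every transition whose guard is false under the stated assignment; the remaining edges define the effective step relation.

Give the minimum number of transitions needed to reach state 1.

Answer: UNREACHABLE

Working:
BFS to 1:
  Layer 0: {0}
  Layer 1: {3,4,6}
  Layer 2: {2,7}
  Layer 3: {5}
1 never appears.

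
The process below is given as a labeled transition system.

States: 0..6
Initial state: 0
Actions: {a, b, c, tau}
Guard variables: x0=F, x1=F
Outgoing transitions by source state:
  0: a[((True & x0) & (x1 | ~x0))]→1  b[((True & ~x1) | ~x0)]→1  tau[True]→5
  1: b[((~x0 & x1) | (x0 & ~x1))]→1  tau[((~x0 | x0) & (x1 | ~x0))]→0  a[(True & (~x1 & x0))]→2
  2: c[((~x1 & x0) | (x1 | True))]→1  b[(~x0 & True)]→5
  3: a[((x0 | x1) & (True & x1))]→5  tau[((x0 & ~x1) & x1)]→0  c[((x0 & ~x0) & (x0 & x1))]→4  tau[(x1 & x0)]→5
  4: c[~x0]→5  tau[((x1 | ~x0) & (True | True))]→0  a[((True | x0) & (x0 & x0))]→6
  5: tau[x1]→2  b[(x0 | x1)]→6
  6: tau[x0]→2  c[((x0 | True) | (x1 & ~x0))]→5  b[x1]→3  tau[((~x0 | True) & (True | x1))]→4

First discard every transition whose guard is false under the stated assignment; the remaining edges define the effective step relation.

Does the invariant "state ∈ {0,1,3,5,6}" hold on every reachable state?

Allowed set {0,1,3,5,6}
R = {0,1,5}
  0: ok
  1: ok
  5: ok

Answer: INVARIANT HOLDS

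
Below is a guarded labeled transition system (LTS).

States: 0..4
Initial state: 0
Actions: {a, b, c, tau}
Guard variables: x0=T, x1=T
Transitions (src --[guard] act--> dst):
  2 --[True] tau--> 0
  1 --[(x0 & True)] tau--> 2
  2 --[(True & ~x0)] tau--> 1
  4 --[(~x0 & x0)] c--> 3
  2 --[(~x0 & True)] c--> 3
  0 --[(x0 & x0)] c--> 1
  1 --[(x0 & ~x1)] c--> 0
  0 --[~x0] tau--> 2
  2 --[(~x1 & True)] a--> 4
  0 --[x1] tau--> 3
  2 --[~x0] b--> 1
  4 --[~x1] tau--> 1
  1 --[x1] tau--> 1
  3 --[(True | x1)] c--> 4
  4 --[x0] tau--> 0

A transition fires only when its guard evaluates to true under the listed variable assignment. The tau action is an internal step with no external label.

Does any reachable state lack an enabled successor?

Answer: DEADLOCK-FREE

Analysis:
R = {0,1,2,3,4}
  0: c→1  tau→3  [deg 2]
  1: tau→1  tau→2  [deg 2]
  2: tau→0  [deg 1]
  3: c→4  [deg 1]
  4: tau→0  [deg 1]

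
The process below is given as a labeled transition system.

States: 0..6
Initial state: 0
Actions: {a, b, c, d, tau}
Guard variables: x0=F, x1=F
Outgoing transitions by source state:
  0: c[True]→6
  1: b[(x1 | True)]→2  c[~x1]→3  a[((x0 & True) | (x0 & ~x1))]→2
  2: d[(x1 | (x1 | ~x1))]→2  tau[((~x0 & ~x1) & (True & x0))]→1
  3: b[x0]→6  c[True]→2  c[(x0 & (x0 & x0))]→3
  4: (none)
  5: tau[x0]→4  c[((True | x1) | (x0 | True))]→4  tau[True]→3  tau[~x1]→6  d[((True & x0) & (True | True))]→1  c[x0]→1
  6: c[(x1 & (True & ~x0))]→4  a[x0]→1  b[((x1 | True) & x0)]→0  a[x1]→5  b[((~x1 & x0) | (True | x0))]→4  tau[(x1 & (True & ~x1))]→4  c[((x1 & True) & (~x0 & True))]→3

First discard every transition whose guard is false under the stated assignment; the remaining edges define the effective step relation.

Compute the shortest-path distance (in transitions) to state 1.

Answer: UNREACHABLE

Trace:
BFS to 1:
  Layer 0: {0}
  Layer 1: {6}
  Layer 2: {4}
1 never appears.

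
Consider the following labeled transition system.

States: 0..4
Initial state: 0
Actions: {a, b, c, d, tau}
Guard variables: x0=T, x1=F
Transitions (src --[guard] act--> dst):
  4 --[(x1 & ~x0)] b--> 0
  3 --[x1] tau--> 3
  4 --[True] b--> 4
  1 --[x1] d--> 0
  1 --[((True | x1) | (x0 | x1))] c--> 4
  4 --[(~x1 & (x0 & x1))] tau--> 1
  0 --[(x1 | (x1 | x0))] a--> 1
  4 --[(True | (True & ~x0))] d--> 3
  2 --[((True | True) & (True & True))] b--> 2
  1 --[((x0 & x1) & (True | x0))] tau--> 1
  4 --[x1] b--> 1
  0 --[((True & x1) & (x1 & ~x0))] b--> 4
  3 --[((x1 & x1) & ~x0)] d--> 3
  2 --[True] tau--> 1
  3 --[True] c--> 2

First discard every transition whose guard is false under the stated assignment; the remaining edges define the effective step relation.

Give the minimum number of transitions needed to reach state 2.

Breadth-first toward 2:
  L0 = {0}
  L1 = {1}
  L2 = {4}
  L3 = {3}
  L4 = {2}
2 enters at depth 4; path a·c·d·c

Answer: 4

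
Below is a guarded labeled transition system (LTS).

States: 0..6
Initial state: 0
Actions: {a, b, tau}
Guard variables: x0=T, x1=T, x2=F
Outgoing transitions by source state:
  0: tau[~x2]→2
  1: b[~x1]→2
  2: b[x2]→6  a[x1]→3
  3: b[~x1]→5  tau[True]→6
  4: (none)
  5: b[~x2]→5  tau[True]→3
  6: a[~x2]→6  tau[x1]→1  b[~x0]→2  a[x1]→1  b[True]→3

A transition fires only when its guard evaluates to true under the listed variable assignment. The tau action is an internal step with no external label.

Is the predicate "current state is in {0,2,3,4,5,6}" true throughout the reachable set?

Safe = {0,2,3,4,5,6}
R = {0,1,2,3,6}
  0: ✓
  1: VIOLATES
  2: ✓
  3: ✓
  6: ✓
reach 1 via tau·a·tau·a — violates

Answer: INVARIANT VIOLATED at state 1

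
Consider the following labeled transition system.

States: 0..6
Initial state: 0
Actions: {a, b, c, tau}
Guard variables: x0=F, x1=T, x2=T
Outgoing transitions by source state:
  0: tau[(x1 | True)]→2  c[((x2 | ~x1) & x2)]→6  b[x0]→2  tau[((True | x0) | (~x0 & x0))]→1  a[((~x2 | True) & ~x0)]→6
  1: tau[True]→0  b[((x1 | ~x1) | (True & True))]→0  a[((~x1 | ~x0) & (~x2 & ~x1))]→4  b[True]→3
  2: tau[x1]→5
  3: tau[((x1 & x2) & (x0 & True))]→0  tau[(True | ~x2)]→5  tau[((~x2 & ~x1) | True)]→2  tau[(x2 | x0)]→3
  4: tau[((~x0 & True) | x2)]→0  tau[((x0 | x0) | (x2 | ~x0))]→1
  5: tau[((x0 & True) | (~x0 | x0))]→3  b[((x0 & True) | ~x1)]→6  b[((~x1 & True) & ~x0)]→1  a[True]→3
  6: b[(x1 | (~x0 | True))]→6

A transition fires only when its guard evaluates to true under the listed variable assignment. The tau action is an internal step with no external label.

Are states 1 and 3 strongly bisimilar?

Answer: NOT BISIMILAR

Trace:
Refine partition for ~:
  P[0] = {{0,1,2,3,4,5,6}}
  P[1] = {{0},{1},{2,3,4},{5},{6}}
  P[2] = {{0},{1},{2},{3},{4},{5},{6}}
7 equivalence class(es) (converged in 3)
[1]={1}  [3]={3}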